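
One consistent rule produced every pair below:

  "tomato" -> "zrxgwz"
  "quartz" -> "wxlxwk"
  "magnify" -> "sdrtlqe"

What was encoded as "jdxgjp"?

Shifts by position in tomato: pos 0: t→z (+6), pos 1: o→r (+3), pos 2: m→x (+11), pos 3: a→g (+6), pos 4: t→w (+3), pos 5: o→z (+11) — repeating every 3. The shifts repeat in a cycle of length 3: positions 0,1,… shift by +6, +3, +11, then the pattern repeats.
Reversing it on jdxgjp: j−6=d, d−3=a, x−11=m, g−6=a, j−3=g, p−11=e.

damage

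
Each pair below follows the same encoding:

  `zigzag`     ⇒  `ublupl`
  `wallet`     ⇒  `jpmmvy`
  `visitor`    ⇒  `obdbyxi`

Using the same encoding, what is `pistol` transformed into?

sbdyxm

z(25)→u(20) and i(8)→b(1) fit y≡21x+15 (mod 26); the inverse of 21 mod 26 is 5. This is an affine cipher: with a=0,…,z=25, each position x becomes (21x+15) mod 26.
On pistol: p(15)→21·15+15≡18=s; i(8)→21·8+15≡1=b; s(18)→21·18+15≡3=d; t(19)→21·19+15≡24=y; o(14)→21·14+15≡23=x; l(11)→21·11+15≡12=m (all mod 26).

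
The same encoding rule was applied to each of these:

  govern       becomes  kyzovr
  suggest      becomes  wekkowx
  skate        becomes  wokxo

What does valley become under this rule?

zkppoc

Two shifts are in play — +10 for a/e/i/o/u, +4 for every other letter.
For valley: v(cons)+4=z, a(vowel)+10=k, l(cons)+4=p, l(cons)+4=p, e(vowel)+10=o, y(cons)+4=c.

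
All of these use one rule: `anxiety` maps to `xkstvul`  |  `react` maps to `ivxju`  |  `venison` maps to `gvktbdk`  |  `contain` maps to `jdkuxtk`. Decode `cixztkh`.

drawing

a(0)→x(23) and n(13)→k(10) fit y≡19x+23 (mod 26); the inverse of 19 mod 26 is 11. Treating letters as 0–25, the rule is x ↦ 19x + 23 (mod 26).
Decoding cixztkh: c(2)→11·(2−23)≡3=d; i(8)→11·(8−23)≡17=r; x(23)→11·(23−23)≡0=a; z(25)→11·(25−23)≡22=w; t(19)→11·(19−23)≡8=i; k(10)→11·(10−23)≡13=n; h(7)→11·(7−23)≡6=g (all mod 26).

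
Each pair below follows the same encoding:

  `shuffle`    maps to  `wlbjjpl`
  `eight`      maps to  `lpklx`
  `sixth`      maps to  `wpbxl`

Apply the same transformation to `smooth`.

The rule splits by letter class: vowels +7, consonants +4.
On smooth: s(cons)+4=w, m(cons)+4=q, o(vowel)+7=v, o(vowel)+7=v, t(cons)+4=x, h(cons)+4=l.

wqvvxl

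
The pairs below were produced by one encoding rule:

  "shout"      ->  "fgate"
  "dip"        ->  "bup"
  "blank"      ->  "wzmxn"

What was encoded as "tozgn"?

The output letters match the input read backwards, each shifted +12: shout reversed is tuohs. The word is reversed, then every letter is shifted forward by 12.
Decoding tozgn: shift back: t−12=h, o−12=c, z−12=n, g−12=u, n−12=b → hcnub; then reverse → bunch.

bunch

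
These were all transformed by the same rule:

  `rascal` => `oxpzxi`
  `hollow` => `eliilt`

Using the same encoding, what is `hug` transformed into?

erd

It's a constant shift of +23 (ROT23).
For hug: h+23=e, u+23=r, g+23=d.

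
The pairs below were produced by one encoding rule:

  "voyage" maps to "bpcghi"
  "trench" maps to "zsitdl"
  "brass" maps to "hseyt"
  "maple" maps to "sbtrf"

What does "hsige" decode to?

Shifts by position in voyage: pos 0: v→b (+6), pos 1: o→p (+1), pos 2: y→c (+4), pos 3: a→g (+6), pos 4: g→h (+1), pos 5: e→i (+4) — repeating every 3. The shifts repeat in a cycle of length 3: positions 0,1,… shift by +6, +1, +4, then the pattern repeats.
Undoing it on hsige: h−6=b, s−1=r, i−4=e, g−6=a, e−1=d.

bread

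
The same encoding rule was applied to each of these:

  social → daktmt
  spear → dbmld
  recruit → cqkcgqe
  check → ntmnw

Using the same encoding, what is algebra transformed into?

lxopnzl

Shifts by position in social: pos 0: s→d (+11), pos 1: o→a (+12), pos 2: c→k (+8), pos 3: i→t (+11), pos 4: a→m (+12), pos 5: l→t (+8) — repeating every 3. The shifts repeat in a cycle of length 3: positions 0,1,… shift by +11, +12, +8, then the pattern repeats.
Applying it to algebra: a+11=l, l+12=x, g+8=o, e+11=p, b+12=n, r+8=z, a+11=l.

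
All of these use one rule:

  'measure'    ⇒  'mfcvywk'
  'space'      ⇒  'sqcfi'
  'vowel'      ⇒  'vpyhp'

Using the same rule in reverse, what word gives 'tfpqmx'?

tennis

In measure: m→m is +0, e→f is +1, a→c is +2, s→v is +3 — the shift increases by 1 each position. The shift increases by 1 at each position, starting from +0: 0, 1, 2, ….
Decoding tfpqmx: t−0=t, f−1=e, p−2=n, q−3=n, m−4=i, x−5=s.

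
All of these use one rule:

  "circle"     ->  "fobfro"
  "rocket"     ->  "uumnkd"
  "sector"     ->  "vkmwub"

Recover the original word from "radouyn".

Shifts by position in circle: pos 0: c→f (+3), pos 1: i→o (+6), pos 2: r→b (+10), pos 3: c→f (+3), pos 4: l→r (+6), pos 5: e→o (+10) — repeating every 3. The shifts repeat in a cycle of length 3: positions 0,1,… shift by +3, +6, +10, then the pattern repeats.
Decoding radouyn: r−3=o, a−6=u, d−10=t, o−3=l, u−6=o, y−10=o, n−3=k.

outlook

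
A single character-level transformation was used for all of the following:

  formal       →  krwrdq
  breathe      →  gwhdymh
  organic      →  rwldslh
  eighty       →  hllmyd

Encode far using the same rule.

Two shifts are in play — +3 for a/e/i/o/u, +5 for every other letter.
For far: f(cons)+5=k, a(vowel)+3=d, r(cons)+5=w.

kdw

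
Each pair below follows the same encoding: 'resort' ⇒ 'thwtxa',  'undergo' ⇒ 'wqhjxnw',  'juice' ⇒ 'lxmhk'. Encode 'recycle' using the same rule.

thgdism

Each letter shifts forward by (position + 2), i.e. 2, 3, 4, … — the shift grows by one for each successive letter.
On recycle: r+2=t, e+3=h, c+4=g, y+5=d, c+6=i, l+7=s, e+8=m.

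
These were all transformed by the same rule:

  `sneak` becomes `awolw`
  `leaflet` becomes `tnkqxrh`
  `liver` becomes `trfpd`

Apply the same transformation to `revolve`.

znfzxis

The shift increases by 1 at each position, starting from +8: 8, 9, 10, ….
On revolve: r+8=z, e+9=n, v+10=f, o+11=z, l+12=x, v+13=i, e+14=s.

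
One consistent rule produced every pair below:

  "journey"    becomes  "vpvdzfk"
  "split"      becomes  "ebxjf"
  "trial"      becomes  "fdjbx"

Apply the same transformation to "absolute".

The shift depends on letter class: consonant j→v is +12, but vowel o→p is +1. Two shifts are in play — +1 for a/e/i/o/u, +12 for every other letter.
On absolute: a(vowel)+1=b, b(cons)+12=n, s(cons)+12=e, o(vowel)+1=p, l(cons)+12=x, u(vowel)+1=v, t(cons)+12=f, e(vowel)+1=f.

bnepxvff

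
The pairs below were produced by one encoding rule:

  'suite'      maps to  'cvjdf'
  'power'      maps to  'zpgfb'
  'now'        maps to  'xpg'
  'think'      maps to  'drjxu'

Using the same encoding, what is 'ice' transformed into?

jmf

Vowels shift forward by 1 and consonants shift forward by 10.
On ice: i(vowel)+1=j, c(cons)+10=m, e(vowel)+1=f.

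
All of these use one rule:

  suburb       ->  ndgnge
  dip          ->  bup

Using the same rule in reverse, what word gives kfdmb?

party

The output letters match the input read backwards, each shifted +12: suburb reversed is brubus. Read the word backwards and shift each letter +12.
Decoding kfdmb: shift back: k−12=y, f−12=t, d−12=r, m−12=a, b−12=p → ytrap; then reverse → party.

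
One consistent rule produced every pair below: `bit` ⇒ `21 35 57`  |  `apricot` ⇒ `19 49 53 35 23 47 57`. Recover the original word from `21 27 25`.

Each letter becomes 2×(its alphabet position, a=1..z=26) + 17.
Undoing it on 21 27 25: 21→(21−17)÷2=2=b, 27→(27−17)÷2=5=e, 25→(25−17)÷2=4=d.

bed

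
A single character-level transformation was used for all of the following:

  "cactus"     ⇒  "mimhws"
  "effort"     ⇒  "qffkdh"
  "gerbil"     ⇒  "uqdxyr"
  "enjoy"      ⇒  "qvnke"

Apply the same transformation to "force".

c(2)→m(12) and a(0)→i(8) fit y≡15x+8 (mod 26); the inverse of 15 mod 26 is 7. Each letter's alphabet position (a=0..z=25) is mapped through 15·x+8 mod 26 — an affine cipher.
For force: f(5)→15·5+8≡5=f; o(14)→15·14+8≡10=k; r(17)→15·17+8≡3=d; c(2)→15·2+8≡12=m; e(4)→15·4+8≡16=q (all mod 26).

fkdmq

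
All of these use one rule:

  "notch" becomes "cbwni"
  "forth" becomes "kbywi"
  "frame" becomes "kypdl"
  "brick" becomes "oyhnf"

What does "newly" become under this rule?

n(13)→c(2) and o(14)→b(1) fit y≡25x+15 (mod 26); the inverse of 25 mod 26 is 25. Treating letters as 0–25, the rule is x ↦ 25x + 15 (mod 26).
On newly: n(13)→25·13+15≡2=c; e(4)→25·4+15≡11=l; w(22)→25·22+15≡19=t; l(11)→25·11+15≡4=e; y(24)→25·24+15≡17=r (all mod 26).

clter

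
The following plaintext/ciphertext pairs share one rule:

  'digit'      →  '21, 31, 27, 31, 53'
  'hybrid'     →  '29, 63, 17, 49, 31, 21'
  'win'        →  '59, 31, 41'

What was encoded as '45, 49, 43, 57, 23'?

d(#4)→21 and i(#9)→31: differences scale by 2, so n = 2·pos + 13. With a=1..z=26, the number is 2·pos + 13.
Reversing it on 45, 49, 43, 57, 23: 45→(45−13)÷2=16=p, 49→(49−13)÷2=18=r, 43→(43−13)÷2=15=o, 57→(57−13)÷2=22=v, 23→(23−13)÷2=5=e.

prove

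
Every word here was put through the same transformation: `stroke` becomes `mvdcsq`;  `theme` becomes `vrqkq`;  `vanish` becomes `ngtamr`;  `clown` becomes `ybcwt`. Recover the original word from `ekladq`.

umpire

s(18)→m(12) and t(19)→v(21) fit y≡9x+6 (mod 26); the inverse of 9 mod 26 is 3. This is an affine cipher: with a=0,…,z=25, each position x becomes (9x+6) mod 26.
Reversing it on ekladq: e(4)→3·(4−6)≡20=u; k(10)→3·(10−6)≡12=m; l(11)→3·(11−6)≡15=p; a(0)→3·(0−6)≡8=i; d(3)→3·(3−6)≡17=r; q(16)→3·(16−6)≡4=e (all mod 26).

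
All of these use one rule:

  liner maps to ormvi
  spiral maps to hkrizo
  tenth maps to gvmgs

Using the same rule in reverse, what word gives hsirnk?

Each letter is replaced by its mirror in the alphabet: a↔z, b↔y, c↔x, and so on (the Atbash cipher).
Reversing it on hsirnk: h↔s, s↔h, i↔r, r↔i, n↔m, k↔p.

shrimp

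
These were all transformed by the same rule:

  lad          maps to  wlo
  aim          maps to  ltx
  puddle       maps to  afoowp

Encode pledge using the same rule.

awporp

It's a constant shift of +11 (ROT11).
Applying it to pledge: p+11=a, l+11=w, e+11=p, d+11=o, g+11=r, e+11=p.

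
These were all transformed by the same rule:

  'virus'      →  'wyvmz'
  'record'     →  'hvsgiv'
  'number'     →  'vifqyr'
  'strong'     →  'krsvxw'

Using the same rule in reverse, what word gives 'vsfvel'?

Read the word backwards and shift each letter +4.
Reversing it on vsfvel: shift back: v−4=r, s−4=o, f−4=b, v−4=r, e−4=a, l−4=h → robrah; then reverse → harbor.

harbor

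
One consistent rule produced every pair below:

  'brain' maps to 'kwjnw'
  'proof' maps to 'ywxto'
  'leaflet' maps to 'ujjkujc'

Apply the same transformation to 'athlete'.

jyqqnyn

Shifts by position in brain: pos 0: b→k (+9), pos 1: r→w (+5), pos 2: a→j (+9), pos 3: i→n (+5) — repeating every 2. It's a Vigenère-style cipher with numeric key [9,5]: position i shifts by key[i mod 2].
For athlete: a+9=j, t+5=y, h+9=q, l+5=q, e+9=n, t+5=y, e+9=n.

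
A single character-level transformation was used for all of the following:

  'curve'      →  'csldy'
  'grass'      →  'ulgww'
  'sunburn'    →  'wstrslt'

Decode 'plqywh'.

c(2)→c(2) and u(20)→s(18) fit y≡11x+6 (mod 26); the inverse of 11 mod 26 is 19. This is an affine cipher: with a=0,…,z=25, each position x becomes (11x+6) mod 26.
Undoing it on plqywh: p(15)→19·(15−6)≡15=p; l(11)→19·(11−6)≡17=r; q(16)→19·(16−6)≡8=i; y(24)→19·(24−6)≡4=e; w(22)→19·(22−6)≡18=s; h(7)→19·(7−6)≡19=t (all mod 26).

priest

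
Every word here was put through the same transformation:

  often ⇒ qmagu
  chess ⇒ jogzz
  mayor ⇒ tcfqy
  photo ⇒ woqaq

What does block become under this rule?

isqjr

Two shifts are in play — +2 for a/e/i/o/u, +7 for every other letter.
Applying it to block: b(cons)+7=i, l(cons)+7=s, o(vowel)+2=q, c(cons)+7=j, k(cons)+7=r.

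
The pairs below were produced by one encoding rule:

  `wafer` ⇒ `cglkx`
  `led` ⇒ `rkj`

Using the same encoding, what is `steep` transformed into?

yzkkv

Compare letters: w→c is +6, a→g is +6, f→l is +6 — a constant shift. It's a constant shift of +6 (ROT6).
On steep: s+6=y, t+6=z, e+6=k, e+6=k, p+6=v.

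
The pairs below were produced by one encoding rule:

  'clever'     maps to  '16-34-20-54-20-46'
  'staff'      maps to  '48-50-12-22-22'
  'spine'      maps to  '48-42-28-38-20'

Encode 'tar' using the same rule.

50-12-46

Each letter becomes 2×(its alphabet position, a=1..z=26) + 10.
Applying it to tar: t=20→50, a=1→12, r=18→46.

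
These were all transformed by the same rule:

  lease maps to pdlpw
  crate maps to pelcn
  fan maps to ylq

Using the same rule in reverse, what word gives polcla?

parade

The word is reversed, then every letter is shifted forward by 11.
Reversing it on polcla: shift back: p−11=e, o−11=d, l−11=a, c−11=r, l−11=a, a−11=p → edarap; then reverse → parade.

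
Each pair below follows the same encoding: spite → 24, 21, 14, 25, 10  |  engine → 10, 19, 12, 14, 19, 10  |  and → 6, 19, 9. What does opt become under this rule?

Each letter is replaced by its alphabet position (a=1..z=26) + 5.
For opt: o=15→20, p=16→21, t=20→25.

20, 21, 25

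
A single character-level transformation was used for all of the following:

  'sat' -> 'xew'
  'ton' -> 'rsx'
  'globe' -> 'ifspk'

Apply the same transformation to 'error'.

The output letters match the input read backwards, each shifted +4: sat reversed is tas. The word is reversed, then every letter is shifted forward by 4.
Applying it to error: reverse → rorre; then shift: r+4=v, o+4=s, r+4=v, r+4=v, e+4=i.

vsvvi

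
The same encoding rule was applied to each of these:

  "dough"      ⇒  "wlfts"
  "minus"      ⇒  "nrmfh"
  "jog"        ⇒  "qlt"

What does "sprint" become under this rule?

Letters are reflected about the middle of the alphabet (position → 25−position): Atbash.
Applying it to sprint: s↔h, p↔k, r↔i, i↔r, n↔m, t↔g.

hkirmg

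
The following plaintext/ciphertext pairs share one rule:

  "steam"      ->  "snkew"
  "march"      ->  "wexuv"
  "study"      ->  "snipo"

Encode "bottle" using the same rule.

zmnnbk

Treating letters as 0–25, the rule is x ↦ 21x + 4 (mod 26).
On bottle: b(1)→21·1+4≡25=z; o(14)→21·14+4≡12=m; t(19)→21·19+4≡13=n; t(19)→21·19+4≡13=n; l(11)→21·11+4≡1=b; e(4)→21·4+4≡10=k (all mod 26).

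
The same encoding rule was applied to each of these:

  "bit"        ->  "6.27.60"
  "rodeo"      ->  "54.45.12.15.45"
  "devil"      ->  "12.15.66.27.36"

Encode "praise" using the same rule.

48.54.3.27.57.15

b(#2)→6 and i(#9)→27: differences scale by 3, so n = 3·pos + 0. Each letter becomes 3×(its alphabet position, a=1..z=26).
On praise: p=16→48, r=18→54, a=1→3, i=9→27, s=19→57, e=5→15.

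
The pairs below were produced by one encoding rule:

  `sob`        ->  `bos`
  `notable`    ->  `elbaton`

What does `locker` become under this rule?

rekcol

It's just the letters in reverse order.
On locker: reverse → rekcol.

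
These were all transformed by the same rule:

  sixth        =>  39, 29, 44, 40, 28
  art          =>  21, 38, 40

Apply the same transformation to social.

Each letter is replaced by its alphabet position (a=1..z=26) + 20.
Applying it to social: s=19→39, o=15→35, c=3→23, i=9→29, a=1→21, l=12→32.

39, 35, 23, 29, 21, 32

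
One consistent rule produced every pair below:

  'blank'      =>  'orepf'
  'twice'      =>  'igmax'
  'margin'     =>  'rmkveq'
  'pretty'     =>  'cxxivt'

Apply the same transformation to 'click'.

ogmpg

Read the word backwards and shift each letter +4.
For click: reverse → kcilc; then shift: k+4=o, c+4=g, i+4=m, l+4=p, c+4=g.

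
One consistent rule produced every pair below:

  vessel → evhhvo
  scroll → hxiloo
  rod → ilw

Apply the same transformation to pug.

kft

Each pair mirrors across the alphabet (v↔e, e↔v, s↔h): positions sum to 25. Each letter is replaced by its mirror in the alphabet: a↔z, b↔y, c↔x, and so on (the Atbash cipher).
On pug: p↔k, u↔f, g↔t.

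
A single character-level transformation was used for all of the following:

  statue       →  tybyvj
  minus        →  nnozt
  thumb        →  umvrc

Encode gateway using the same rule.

Shifts by position in statue: pos 0: s→t (+1), pos 1: t→y (+5), pos 2: a→b (+1), pos 3: t→y (+5) — repeating every 2. A repeating key of period 2 is used — shifts +1, +5 over and over.
Applying it to gateway: g+1=h, a+5=f, t+1=u, e+5=j, w+1=x, a+5=f, y+1=z.

hfujxfz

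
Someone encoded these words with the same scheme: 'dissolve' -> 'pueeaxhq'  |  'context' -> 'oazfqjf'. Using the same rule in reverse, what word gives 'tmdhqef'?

Compare letters: d→p is +12, i→u is +12, s→e is +12 — a constant shift. It's a constant shift of +12 (ROT12).
Decoding tmdhqef: t−12=h, m−12=a, d−12=r, h−12=v, q−12=e, e−12=s, f−12=t.

harvest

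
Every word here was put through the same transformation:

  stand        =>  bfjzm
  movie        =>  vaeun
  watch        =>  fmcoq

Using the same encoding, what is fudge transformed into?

ogmsn

Shifts by position in stand: pos 0: s→b (+9), pos 1: t→f (+12), pos 2: a→j (+9), pos 3: n→z (+12) — repeating every 2. The shifts repeat in a cycle of length 2: positions 0,1,… shift by +9, +12, then the pattern repeats.
On fudge: f+9=o, u+12=g, d+9=m, g+12=s, e+9=n.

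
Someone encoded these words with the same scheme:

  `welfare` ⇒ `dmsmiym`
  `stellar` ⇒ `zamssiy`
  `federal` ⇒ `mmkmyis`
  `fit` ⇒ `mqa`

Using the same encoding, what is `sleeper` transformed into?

The shift depends on letter class: consonant w→d is +7, but vowel e→m is +8. The rule splits by letter class: vowels +8, consonants +7.
Applying it to sleeper: s(cons)+7=z, l(cons)+7=s, e(vowel)+8=m, e(vowel)+8=m, p(cons)+7=w, e(vowel)+8=m, r(cons)+7=y.

zsmmwmy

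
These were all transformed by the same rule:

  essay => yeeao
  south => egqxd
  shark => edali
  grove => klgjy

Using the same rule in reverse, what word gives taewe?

Each letter's alphabet position (a=0..z=25) is mapped through 19·x+0 mod 26 — an affine cipher.
Undoing it on taewe: t(19)→11·(19−0)≡1=b; a(0)→11·(0−0)≡0=a; e(4)→11·(4−0)≡18=s; w(22)→11·(22−0)≡8=i; e(4)→11·(4−0)≡18=s (all mod 26).

basis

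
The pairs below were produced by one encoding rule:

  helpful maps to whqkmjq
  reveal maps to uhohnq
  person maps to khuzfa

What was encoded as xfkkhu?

copper

h(7)→w(22) and e(4)→h(7) fit y≡5x+13 (mod 26); the inverse of 5 mod 26 is 21. This is an affine cipher: with a=0,…,z=25, each position x becomes (5x+13) mod 26.
Decoding xfkkhu: x(23)→21·(23−13)≡2=c; f(5)→21·(5−13)≡14=o; k(10)→21·(10−13)≡15=p; k(10)→21·(10−13)≡15=p; h(7)→21·(7−13)≡4=e; u(20)→21·(20−13)≡17=r (all mod 26).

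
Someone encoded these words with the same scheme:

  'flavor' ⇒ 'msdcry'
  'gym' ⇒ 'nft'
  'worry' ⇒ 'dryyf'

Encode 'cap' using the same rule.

The shift depends on letter class: consonant f→m is +7, but vowel a→d is +3. Vowels shift forward by 3 and consonants shift forward by 7.
On cap: c(cons)+7=j, a(vowel)+3=d, p(cons)+7=w.

jdw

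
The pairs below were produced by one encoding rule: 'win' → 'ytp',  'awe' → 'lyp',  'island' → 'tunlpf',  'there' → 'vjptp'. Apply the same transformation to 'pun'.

rfp

The rule splits by letter class: vowels +11, consonants +2.
For pun: p(cons)+2=r, u(vowel)+11=f, n(cons)+2=p.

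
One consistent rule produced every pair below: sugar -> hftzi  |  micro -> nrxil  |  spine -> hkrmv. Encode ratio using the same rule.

This is the alphabet-reversal cipher (Atbash): a becomes z, b becomes y, etc.
Applying it to ratio: r↔i, a↔z, t↔g, i↔r, o↔l.

izgrl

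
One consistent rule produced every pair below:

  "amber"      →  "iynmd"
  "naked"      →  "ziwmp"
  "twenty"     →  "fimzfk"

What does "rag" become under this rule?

dis

Two shifts are in play — +8 for a/e/i/o/u, +12 for every other letter.
On rag: r(cons)+12=d, a(vowel)+8=i, g(cons)+12=s.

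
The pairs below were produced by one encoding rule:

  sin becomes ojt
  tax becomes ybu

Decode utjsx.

The output letters match the input read backwards, each shifted +1: sin reversed is nis. The word is reversed, then every letter is shifted forward by 1.
Decoding utjsx: shift back: u−1=t, t−1=s, j−1=i, s−1=r, x−1=w → tsirw; then reverse → wrist.

wrist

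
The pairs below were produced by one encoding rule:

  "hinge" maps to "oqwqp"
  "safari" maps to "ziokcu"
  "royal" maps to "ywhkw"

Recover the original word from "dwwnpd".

wonder

In hinge: h→o is +7, i→q is +8, n→w is +9, g→q is +10 — the shift increases by 1 each position. Each letter shifts forward by (position + 7), i.e. 7, 8, 9, … — the shift grows by one for each successive letter.
Decoding dwwnpd: d−7=w, w−8=o, w−9=n, n−10=d, p−11=e, d−12=r.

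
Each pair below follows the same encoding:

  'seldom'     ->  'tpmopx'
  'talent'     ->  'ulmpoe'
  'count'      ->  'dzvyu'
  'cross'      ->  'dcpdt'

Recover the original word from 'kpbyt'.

jeans

Shifts by position in seldom: pos 0: s→t (+1), pos 1: e→p (+11), pos 2: l→m (+1), pos 3: d→o (+11) — repeating every 2. It's a Vigenère-style cipher with numeric key [1,11]: position i shifts by key[i mod 2].
Reversing it on kpbyt: k−1=j, p−11=e, b−1=a, y−11=n, t−1=s.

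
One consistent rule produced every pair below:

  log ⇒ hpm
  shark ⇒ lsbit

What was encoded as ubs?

rat

Two steps: reverse the string, then apply a Caesar shift of +1.
Decoding ubs: shift back: u−1=t, b−1=a, s−1=r → tar; then reverse → rat.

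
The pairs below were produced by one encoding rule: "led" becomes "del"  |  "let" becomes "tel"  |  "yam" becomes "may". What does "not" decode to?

ton

The word is simply reversed.
Reversing it on not: then reverse → ton.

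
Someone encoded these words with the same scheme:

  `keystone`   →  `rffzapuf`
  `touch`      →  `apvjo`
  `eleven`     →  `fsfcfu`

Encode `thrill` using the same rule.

aoyjss

The shift depends on letter class: consonant k→r is +7, but vowel e→f is +1. Two shifts are in play — +1 for a/e/i/o/u, +7 for every other letter.
On thrill: t(cons)+7=a, h(cons)+7=o, r(cons)+7=y, i(vowel)+1=j, l(cons)+7=s, l(cons)+7=s.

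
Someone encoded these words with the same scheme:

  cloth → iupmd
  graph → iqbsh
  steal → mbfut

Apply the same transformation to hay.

zbi

The output letters match the input read backwards, each shifted +1: cloth reversed is htolc. Read the word backwards and shift each letter +1.
For hay: reverse → yah; then shift: y+1=z, a+1=b, h+1=i.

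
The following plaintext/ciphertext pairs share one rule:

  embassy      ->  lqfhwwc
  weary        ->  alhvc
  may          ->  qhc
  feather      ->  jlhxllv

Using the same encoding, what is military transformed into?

qpppxhvc

The shift depends on letter class: consonant m→q is +4, but vowel e→l is +7. Vowels shift forward by 7 and consonants shift forward by 4.
For military: m(cons)+4=q, i(vowel)+7=p, l(cons)+4=p, i(vowel)+7=p, t(cons)+4=x, a(vowel)+7=h, r(cons)+4=v, y(cons)+4=c.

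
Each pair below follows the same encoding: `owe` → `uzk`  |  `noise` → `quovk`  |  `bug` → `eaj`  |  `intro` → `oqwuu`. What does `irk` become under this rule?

oun

The shift depends on letter class: consonant w→z is +3, but vowel o→u is +6. The rule splits by letter class: vowels +6, consonants +3.
On irk: i(vowel)+6=o, r(cons)+3=u, k(cons)+3=n.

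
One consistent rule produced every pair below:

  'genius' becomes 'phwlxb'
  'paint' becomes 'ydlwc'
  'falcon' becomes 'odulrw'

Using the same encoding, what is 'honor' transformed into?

The shift depends on letter class: consonant g→p is +9, but vowel e→h is +3. Vowels shift forward by 3 and consonants shift forward by 9.
For honor: h(cons)+9=q, o(vowel)+3=r, n(cons)+9=w, o(vowel)+3=r, r(cons)+9=a.

qrwra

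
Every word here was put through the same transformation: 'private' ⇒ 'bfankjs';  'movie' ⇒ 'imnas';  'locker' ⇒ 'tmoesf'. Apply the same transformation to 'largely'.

tkfwstg

p(15)→b(1) and r(17)→f(5) fit y≡15x+10 (mod 26); the inverse of 15 mod 26 is 7. This is an affine cipher: with a=0,…,z=25, each position x becomes (15x+10) mod 26.
On largely: l(11)→15·11+10≡19=t; a(0)→15·0+10≡10=k; r(17)→15·17+10≡5=f; g(6)→15·6+10≡22=w; e(4)→15·4+10≡18=s; l(11)→15·11+10≡19=t; y(24)→15·24+10≡6=g (all mod 26).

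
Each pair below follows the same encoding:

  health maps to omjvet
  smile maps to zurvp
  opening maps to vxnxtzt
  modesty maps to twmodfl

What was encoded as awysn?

topic

The shift increases by 1 at each position, starting from +7: 7, 8, 9, ….
Reversing it on awysn: a−7=t, w−8=o, y−9=p, s−10=i, n−11=c.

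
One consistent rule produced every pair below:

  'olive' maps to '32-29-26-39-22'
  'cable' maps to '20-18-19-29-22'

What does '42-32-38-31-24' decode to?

o is letter #15 and maps to 32: an offset of 17. Letters become their 1-based position plus 17 (so a→18, b→19, …).
Decoding 42-32-38-31-24: 42→(42−17)÷1=25=y, 32→(32−17)÷1=15=o, 38→(38−17)÷1=21=u, 31→(31−17)÷1=14=n, 24→(24−17)÷1=7=g.

young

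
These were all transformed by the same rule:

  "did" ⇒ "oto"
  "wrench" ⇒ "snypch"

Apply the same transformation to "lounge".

The output letters match the input read backwards, each shifted +11: did reversed is did. Two steps: reverse the string, then apply a Caesar shift of +11.
Applying it to lounge: reverse → egnuol; then shift: e+11=p, g+11=r, n+11=y, u+11=f, o+11=z, l+11=w.

pryfzw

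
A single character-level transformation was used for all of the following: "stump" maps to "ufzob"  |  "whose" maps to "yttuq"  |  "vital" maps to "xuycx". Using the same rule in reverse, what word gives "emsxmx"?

It's a Vigenère-style cipher with numeric key [2,12,5]: position i shifts by key[i mod 3].
Undoing it on emsxmx: e−2=c, m−12=a, s−5=n, x−2=v, m−12=a, x−5=s.

canvas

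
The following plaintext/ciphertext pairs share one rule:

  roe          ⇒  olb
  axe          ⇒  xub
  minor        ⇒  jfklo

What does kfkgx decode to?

ninja

Compare letters: r→o is +23, o→l is +23, e→b is +23 — a constant shift. This is a Caesar cipher with shift 23.
Reversing it on kfkgx: k−23=n, f−23=i, k−23=n, g−23=j, x−23=a.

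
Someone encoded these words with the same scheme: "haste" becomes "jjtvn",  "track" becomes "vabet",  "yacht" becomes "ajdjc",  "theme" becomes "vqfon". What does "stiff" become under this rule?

Shifts by position in haste: pos 0: h→j (+2), pos 1: a→j (+9), pos 2: s→t (+1), pos 3: t→v (+2), pos 4: e→n (+9) — repeating every 3. A repeating key of period 3 is used — shifts +2, +9, +1 over and over.
For stiff: s+2=u, t+9=c, i+1=j, f+2=h, f+9=o.

ucjho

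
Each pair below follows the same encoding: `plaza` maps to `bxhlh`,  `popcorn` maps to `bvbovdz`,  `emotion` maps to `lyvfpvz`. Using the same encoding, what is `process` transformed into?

The shift depends on letter class: consonant p→b is +12, but vowel a→h is +7. Two shifts are in play — +7 for a/e/i/o/u, +12 for every other letter.
Applying it to process: p(cons)+12=b, r(cons)+12=d, o(vowel)+7=v, c(cons)+12=o, e(vowel)+7=l, s(cons)+12=e, s(cons)+12=e.

bdvolee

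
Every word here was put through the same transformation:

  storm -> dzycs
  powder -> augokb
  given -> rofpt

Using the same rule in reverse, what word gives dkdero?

It's a Vigenère-style cipher with numeric key [11,6,10]: position i shifts by key[i mod 3].
Decoding dkdero: d−11=s, k−6=e, d−10=t, e−11=t, r−6=l, o−10=e.

settle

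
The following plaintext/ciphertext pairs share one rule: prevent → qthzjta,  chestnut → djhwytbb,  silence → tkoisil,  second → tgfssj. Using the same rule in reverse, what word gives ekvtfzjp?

dispatch

In prevent: p→q is +1, r→t is +2, e→h is +3, v→z is +4 — the shift increases by 1 each position. Letter i (0-indexed) is shifted by i+1, so successive shifts are 1, 2, 3, ….
Reversing it on ekvtfzjp: e−1=d, k−2=i, v−3=s, t−4=p, f−5=a, z−6=t, j−7=c, p−8=h.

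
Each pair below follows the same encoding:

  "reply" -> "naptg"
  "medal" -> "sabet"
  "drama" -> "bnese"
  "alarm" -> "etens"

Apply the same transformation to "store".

mlqna

r(17)→n(13) and e(4)→a(0) fit y≡25x+4 (mod 26); the inverse of 25 mod 26 is 25. Treating letters as 0–25, the rule is x ↦ 25x + 4 (mod 26).
On store: s(18)→25·18+4≡12=m; t(19)→25·19+4≡11=l; o(14)→25·14+4≡16=q; r(17)→25·17+4≡13=n; e(4)→25·4+4≡0=a (all mod 26).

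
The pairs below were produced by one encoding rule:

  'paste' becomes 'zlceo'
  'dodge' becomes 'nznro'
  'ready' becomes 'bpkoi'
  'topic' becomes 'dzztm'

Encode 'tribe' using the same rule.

A repeating key of period 2 is used — shifts +10, +11 over and over.
Applying it to tribe: t+10=d, r+11=c, i+10=s, b+11=m, e+10=o.

dcsmo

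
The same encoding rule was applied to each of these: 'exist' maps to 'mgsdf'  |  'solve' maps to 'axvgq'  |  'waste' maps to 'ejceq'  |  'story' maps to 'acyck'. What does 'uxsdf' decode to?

moist

Each letter shifts forward by (position + 8), i.e. 8, 9, 10, … — the shift grows by one for each successive letter.
Undoing it on uxsdf: u−8=m, x−9=o, s−10=i, d−11=s, f−12=t.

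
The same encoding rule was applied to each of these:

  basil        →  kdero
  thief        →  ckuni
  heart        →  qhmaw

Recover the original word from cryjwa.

tomato

Shifts by position in basil: pos 0: b→k (+9), pos 1: a→d (+3), pos 2: s→e (+12), pos 3: i→r (+9), pos 4: l→o (+3) — repeating every 3. The shifts repeat in a cycle of length 3: positions 0,1,… shift by +9, +3, +12, then the pattern repeats.
Reversing it on cryjwa: c−9=t, r−3=o, y−12=m, j−9=a, w−3=t, a−12=o.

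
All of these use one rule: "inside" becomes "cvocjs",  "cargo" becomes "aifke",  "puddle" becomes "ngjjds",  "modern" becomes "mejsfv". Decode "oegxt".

south

This is an affine cipher: with a=0,…,z=25, each position x becomes (9x+8) mod 26.
Reversing it on oegxt: o(14)→3·(14−8)≡18=s; e(4)→3·(4−8)≡14=o; g(6)→3·(6−8)≡20=u; x(23)→3·(23−8)≡19=t; t(19)→3·(19−8)≡7=h (all mod 26).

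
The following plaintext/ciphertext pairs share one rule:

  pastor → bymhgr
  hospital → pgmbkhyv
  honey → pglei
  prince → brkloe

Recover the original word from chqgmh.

This is an affine cipher: with a=0,…,z=25, each position x becomes (21x+24) mod 26.
Reversing it on chqgmh: c(2)→5·(2−24)≡20=u; h(7)→5·(7−24)≡19=t; q(16)→5·(16−24)≡12=m; g(6)→5·(6−24)≡14=o; m(12)→5·(12−24)≡18=s; h(7)→5·(7−24)≡19=t (all mod 26).

utmost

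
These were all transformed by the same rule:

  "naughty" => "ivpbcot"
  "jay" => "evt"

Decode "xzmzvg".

cereal

Every letter moves 21 places later in the alphabet, wrapping around z→a.
Decoding xzmzvg: x−21=c, z−21=e, m−21=r, z−21=e, v−21=a, g−21=l.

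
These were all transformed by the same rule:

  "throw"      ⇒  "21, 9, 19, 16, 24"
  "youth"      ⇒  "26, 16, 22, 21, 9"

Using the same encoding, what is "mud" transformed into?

Each letter is replaced by its alphabet position (a=1..z=26) + 1.
On mud: m=13→14, u=21→22, d=4→5.

14, 22, 5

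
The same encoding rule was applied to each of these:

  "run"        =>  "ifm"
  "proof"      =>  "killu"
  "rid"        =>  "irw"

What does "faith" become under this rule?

uzrgs

Each pair mirrors across the alphabet (r↔i, u↔f, n↔m): positions sum to 25. Each letter is replaced by its mirror in the alphabet: a↔z, b↔y, c↔x, and so on (the Atbash cipher).
Applying it to faith: f↔u, a↔z, i↔r, t↔g, h↔s.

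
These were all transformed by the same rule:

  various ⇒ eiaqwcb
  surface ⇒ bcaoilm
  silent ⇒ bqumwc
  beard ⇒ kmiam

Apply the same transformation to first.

The shift depends on letter class: consonant v→e is +9, but vowel a→i is +8. The rule splits by letter class: vowels +8, consonants +9.
For first: f(cons)+9=o, i(vowel)+8=q, r(cons)+9=a, s(cons)+9=b, t(cons)+9=c.

oqabc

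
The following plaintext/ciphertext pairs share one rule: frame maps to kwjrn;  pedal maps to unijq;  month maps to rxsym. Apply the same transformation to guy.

ldd

The shift depends on letter class: consonant f→k is +5, but vowel a→j is +9. Two shifts are in play — +9 for a/e/i/o/u, +5 for every other letter.
For guy: g(cons)+5=l, u(vowel)+9=d, y(cons)+5=d.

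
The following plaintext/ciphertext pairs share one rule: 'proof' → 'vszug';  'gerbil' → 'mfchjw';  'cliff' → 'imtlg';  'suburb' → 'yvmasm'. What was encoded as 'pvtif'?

juice

A repeating key of period 3 is used — shifts +6, +1, +11 over and over.
Reversing it on pvtif: p−6=j, v−1=u, t−11=i, i−6=c, f−1=e.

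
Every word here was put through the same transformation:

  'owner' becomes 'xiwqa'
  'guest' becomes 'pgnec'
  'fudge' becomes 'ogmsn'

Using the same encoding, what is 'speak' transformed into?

bbnmt

Shifts by position in owner: pos 0: o→x (+9), pos 1: w→i (+12), pos 2: n→w (+9), pos 3: e→q (+12) — repeating every 2. A repeating key of period 2 is used — shifts +9, +12 over and over.
For speak: s+9=b, p+12=b, e+9=n, a+12=m, k+9=t.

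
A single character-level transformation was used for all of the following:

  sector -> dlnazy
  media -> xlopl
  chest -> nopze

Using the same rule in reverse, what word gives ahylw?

panel

Shifts by position in sector: pos 0: s→d (+11), pos 1: e→l (+7), pos 2: c→n (+11), pos 3: t→a (+7) — repeating every 2. It's a Vigenère-style cipher with numeric key [11,7]: position i shifts by key[i mod 2].
Decoding ahylw: a−11=p, h−7=a, y−11=n, l−7=e, w−11=l.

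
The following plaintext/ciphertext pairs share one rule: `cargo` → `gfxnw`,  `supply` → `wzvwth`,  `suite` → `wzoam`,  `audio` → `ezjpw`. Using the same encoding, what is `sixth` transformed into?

wndap

In cargo: c→g is +4, a→f is +5, r→x is +6, g→n is +7 — the shift increases by 1 each position. Each letter shifts forward by (position + 4), i.e. 4, 5, 6, … — the shift grows by one for each successive letter.
Applying it to sixth: s+4=w, i+5=n, x+6=d, t+7=a, h+8=p.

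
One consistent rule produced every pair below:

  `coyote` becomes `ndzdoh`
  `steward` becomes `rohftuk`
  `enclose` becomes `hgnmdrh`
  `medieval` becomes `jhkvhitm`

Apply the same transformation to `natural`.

gtolutm

c(2)→n(13) and o(14)→d(3) fit y≡23x+19 (mod 26); the inverse of 23 mod 26 is 17. Treating letters as 0–25, the rule is x ↦ 23x + 19 (mod 26).
Applying it to natural: n(13)→23·13+19≡6=g; a(0)→23·0+19≡19=t; t(19)→23·19+19≡14=o; u(20)→23·20+19≡11=l; r(17)→23·17+19≡20=u; a(0)→23·0+19≡19=t; l(11)→23·11+19≡12=m (all mod 26).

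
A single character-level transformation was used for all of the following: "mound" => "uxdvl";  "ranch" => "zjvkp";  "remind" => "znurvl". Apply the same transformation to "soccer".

axkknz

The rule splits by letter class: vowels +9, consonants +8.
Applying it to soccer: s(cons)+8=a, o(vowel)+9=x, c(cons)+8=k, c(cons)+8=k, e(vowel)+9=n, r(cons)+8=z.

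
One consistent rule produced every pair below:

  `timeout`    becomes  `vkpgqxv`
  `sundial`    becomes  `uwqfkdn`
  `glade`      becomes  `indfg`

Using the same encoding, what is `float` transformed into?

hnrcv

Shifts by position in timeout: pos 0: t→v (+2), pos 1: i→k (+2), pos 2: m→p (+3), pos 3: e→g (+2), pos 4: o→q (+2), pos 5: u→x (+3) — repeating every 3. A repeating key of period 3 is used — shifts +2, +2, +3 over and over.
For float: f+2=h, l+2=n, o+3=r, a+2=c, t+2=v.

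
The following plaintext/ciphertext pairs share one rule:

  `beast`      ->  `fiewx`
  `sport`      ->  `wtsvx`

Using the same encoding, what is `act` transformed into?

It's a constant shift of +4 (ROT4).
For act: a+4=e, c+4=g, t+4=x.

egx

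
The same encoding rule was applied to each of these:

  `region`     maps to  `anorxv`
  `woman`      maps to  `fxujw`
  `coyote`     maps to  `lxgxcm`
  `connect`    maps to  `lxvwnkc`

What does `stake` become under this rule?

The shifts repeat in a cycle of length 3: positions 0,1,… shift by +9, +9, +8, then the pattern repeats.
For stake: s+9=b, t+9=c, a+8=i, k+9=t, e+9=n.

bcitn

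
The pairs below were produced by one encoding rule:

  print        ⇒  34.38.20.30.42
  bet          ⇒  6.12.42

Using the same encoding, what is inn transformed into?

p(#16)→34 and r(#18)→38: differences scale by 2, so n = 2·pos + 2. The formula is n = 2×(alphabet index, a=1) + 2.
Applying it to inn: i=9→20, n=14→30, n=14→30.

20.30.30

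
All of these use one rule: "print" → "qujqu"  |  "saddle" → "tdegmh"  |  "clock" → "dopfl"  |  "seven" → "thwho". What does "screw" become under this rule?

A repeating key of period 2 is used — shifts +1, +3 over and over.
Applying it to screw: s+1=t, c+3=f, r+1=s, e+3=h, w+1=x.

tfshx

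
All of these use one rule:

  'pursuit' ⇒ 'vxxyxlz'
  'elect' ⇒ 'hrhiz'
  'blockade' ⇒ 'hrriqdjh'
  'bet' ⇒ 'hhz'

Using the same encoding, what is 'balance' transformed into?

The shift depends on letter class: consonant p→v is +6, but vowel u→x is +3. Two shifts are in play — +3 for a/e/i/o/u, +6 for every other letter.
For balance: b(cons)+6=h, a(vowel)+3=d, l(cons)+6=r, a(vowel)+3=d, n(cons)+6=t, c(cons)+6=i, e(vowel)+3=h.

hdrdtih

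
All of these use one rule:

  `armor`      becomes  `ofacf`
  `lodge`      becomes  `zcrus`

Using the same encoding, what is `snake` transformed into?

gboys

Each letter is shifted forward by 14 in the alphabet (a Caesar shift of +14).
Applying it to snake: s+14=g, n+14=b, a+14=o, k+14=y, e+14=s.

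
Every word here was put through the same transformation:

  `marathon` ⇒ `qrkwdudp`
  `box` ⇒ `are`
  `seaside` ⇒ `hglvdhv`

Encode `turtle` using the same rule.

howuxw

Read the word backwards and shift each letter +3.
Applying it to turtle: reverse → eltrut; then shift: e+3=h, l+3=o, t+3=w, r+3=u, u+3=x, t+3=w.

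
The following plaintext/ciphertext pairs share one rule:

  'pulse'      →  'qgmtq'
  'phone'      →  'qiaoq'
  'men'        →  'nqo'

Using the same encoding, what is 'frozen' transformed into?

gsaaqo

The shift depends on letter class: consonant p→q is +1, but vowel u→g is +12. Vowels shift forward by 12 and consonants shift forward by 1.
Applying it to frozen: f(cons)+1=g, r(cons)+1=s, o(vowel)+12=a, z(cons)+1=a, e(vowel)+12=q, n(cons)+1=o.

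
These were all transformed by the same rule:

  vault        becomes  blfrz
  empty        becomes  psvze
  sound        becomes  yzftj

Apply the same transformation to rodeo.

xzjpz

The shift depends on letter class: consonant v→b is +6, but vowel a→l is +11. The rule splits by letter class: vowels +11, consonants +6.
On rodeo: r(cons)+6=x, o(vowel)+11=z, d(cons)+6=j, e(vowel)+11=p, o(vowel)+11=z.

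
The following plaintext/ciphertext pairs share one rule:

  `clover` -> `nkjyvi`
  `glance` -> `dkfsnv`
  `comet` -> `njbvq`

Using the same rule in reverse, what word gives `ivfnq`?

This is an affine cipher: with a=0,…,z=25, each position x becomes (17x+5) mod 26.
Decoding ivfnq: i(8)→23·(8−5)≡17=r; v(21)→23·(21−5)≡4=e; f(5)→23·(5−5)≡0=a; n(13)→23·(13−5)≡2=c; q(16)→23·(16−5)≡19=t (all mod 26).

react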